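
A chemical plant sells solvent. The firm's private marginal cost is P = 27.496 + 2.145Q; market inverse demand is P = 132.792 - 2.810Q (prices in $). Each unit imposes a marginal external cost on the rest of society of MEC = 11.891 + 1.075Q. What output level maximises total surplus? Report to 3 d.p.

Q* = 15.490

Social marginal cost = private MC + MEC = 39.387 + 3.220Q.
Set SMC = demand: 39.387 + 3.220Q = 132.792 - 2.810Q → Q* = 15.4900.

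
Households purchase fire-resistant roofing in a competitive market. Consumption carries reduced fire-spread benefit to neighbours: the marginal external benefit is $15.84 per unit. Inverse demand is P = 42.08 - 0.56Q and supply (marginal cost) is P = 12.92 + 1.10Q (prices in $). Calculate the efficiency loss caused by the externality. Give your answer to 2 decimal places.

Market equilibrium (private): 12.92 + 1.10Q = 42.08 - 0.56Q → Q_m = 17.5663.
Social marginal benefit = demand + MEB = 57.92 - 0.56Q.
Set SMB = MC: 57.92 - 0.56Q = 12.92 + 1.10Q → Q* = 27.1084.
Height of the DWL triangle at Q_m is SMB(Q_m) − MC(Q_m) = MEB(Q_m) = 15.8400.
DWL = ½ × 9.5421 × 15.8400 = 75.5734.

DWL = $75.57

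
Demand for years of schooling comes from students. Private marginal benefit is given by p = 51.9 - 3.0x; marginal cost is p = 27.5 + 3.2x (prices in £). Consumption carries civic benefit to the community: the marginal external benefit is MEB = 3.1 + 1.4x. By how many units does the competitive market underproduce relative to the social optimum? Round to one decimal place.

1.8 units

Market equilibrium (private): 27.5 + 3.2x = 51.9 - 3.0x → x_m = 3.9355.
Social marginal benefit = demand + MEB = 55.0 - 1.6x.
Set SMB = MC: 55.0 - 1.6x = 27.5 + 3.2x → x* = 5.7292.
Gap = |3.9355 − 5.7292| = 1.7937.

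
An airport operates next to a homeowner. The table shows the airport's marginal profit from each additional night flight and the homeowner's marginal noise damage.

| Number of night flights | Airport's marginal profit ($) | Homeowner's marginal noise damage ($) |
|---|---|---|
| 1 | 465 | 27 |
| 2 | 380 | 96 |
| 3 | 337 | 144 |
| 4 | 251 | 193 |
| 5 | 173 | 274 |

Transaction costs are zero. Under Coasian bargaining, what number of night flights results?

Bargaining reaches the level where marginal profit last exceeds marginal noise damage.
That holds through level 4 (251 ≥ 193) but not at 5 (173 < 274).

4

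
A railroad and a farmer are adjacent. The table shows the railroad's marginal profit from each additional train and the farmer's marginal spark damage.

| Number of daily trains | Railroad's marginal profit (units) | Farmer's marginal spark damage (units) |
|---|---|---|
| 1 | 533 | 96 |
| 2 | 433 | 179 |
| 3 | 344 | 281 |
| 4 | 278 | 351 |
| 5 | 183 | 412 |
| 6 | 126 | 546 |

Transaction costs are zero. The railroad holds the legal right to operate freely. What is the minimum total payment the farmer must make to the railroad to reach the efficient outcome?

587

Left alone the railroad would choose level 6 (marginal profit stays positive).
Efficient level: k* = 3 (marginal profit ≥ marginal spark damage through 3).
The farmer must at least cover the railroad's forgone profit from cutting 6→3: 278 + 183 + 126 = 587.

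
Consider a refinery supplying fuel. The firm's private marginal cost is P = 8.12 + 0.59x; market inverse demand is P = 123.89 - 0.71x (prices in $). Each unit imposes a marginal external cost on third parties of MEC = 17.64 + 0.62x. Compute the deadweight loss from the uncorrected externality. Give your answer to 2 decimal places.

Market equilibrium (private): 8.12 + 0.59x = 123.89 - 0.71x → x_m = 89.0538.
Social marginal cost = private MC + MEC = 25.76 + 1.21x.
Set SMC = demand: 25.76 + 1.21x = 123.89 - 0.71x → x* = 51.1094.
The welfare-loss triangle has base |x_m − x*| and height MEC(x_m) (the vertical gap between SMC and demand is zero at x* and MEC at x_m).
DWL = ½ × 37.9444 × 72.8534 = 1382.1893.

DWL = $1382.19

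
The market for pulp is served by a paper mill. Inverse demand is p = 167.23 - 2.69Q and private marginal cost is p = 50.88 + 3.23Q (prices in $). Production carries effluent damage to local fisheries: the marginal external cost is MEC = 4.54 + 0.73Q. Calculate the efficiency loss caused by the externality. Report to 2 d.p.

Market equilibrium (private): 50.88 + 3.23Q = 167.23 - 2.69Q → Q_m = 19.6537.
Social marginal cost = private MC + MEC = 55.42 + 3.96Q.
Set SMC = demand: 55.42 + 3.96Q = 167.23 - 2.69Q → Q* = 16.8135.
Between Q* and Q_m the wedge SMC − demand runs linearly from 0 to MEC(Q_m), so the loss is a triangle.
DWL = ½ × 2.8402 × 18.8872 = 26.8217.

DWL = $26.82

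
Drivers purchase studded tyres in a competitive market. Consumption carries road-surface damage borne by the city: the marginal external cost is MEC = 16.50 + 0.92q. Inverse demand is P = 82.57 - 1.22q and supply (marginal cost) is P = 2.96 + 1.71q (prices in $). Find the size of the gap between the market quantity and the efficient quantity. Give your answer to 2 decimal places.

10.78 units

Market equilibrium (private): 2.96 + 1.71q = 82.57 - 1.22q → q_m = 27.1706.
Social marginal benefit = demand − MEC = 66.07 - 2.14q.
Set SMB = MC: 66.07 - 2.14q = 2.96 + 1.71q → q* = 16.3922.
Gap = |27.1706 − 16.3922| = 10.7784.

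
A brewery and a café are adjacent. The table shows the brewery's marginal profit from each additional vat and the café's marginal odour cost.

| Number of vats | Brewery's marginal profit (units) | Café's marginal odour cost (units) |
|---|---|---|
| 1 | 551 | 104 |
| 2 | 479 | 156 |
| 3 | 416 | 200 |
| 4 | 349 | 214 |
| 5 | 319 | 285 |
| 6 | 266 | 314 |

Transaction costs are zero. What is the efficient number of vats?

5

Bargaining reaches the level where marginal profit last exceeds marginal odour cost.
That holds through level 5 (319 ≥ 285) but not at 6 (266 < 314).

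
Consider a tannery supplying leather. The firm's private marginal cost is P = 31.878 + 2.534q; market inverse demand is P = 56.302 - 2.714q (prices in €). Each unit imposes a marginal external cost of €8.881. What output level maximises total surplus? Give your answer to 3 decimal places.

Social marginal cost = private MC + MEC = 40.759 + 2.534q.
Set SMC = demand: 40.759 + 2.534q = 56.302 - 2.714q → q* = 2.9617.

q* = 2.962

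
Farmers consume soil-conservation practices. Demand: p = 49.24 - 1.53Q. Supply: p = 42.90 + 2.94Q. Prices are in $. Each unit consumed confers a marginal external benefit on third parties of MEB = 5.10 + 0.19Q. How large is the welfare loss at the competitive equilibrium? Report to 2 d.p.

DWL = $3.37

Market equilibrium (private): 42.90 + 2.94Q = 49.24 - 1.53Q → Q_m = 1.4183.
Social marginal benefit = demand + MEB = 54.34 - 1.34Q.
Set SMB = MC: 54.34 - 1.34Q = 42.90 + 2.94Q → Q* = 2.6729.
The welfare-loss triangle has base |Q_m − Q*| and height MEB(Q_m) (the vertical gap between SMB and MC is zero at Q* and MEB at Q_m).
DWL = ½ × 1.2546 × 5.3695 = 3.3683.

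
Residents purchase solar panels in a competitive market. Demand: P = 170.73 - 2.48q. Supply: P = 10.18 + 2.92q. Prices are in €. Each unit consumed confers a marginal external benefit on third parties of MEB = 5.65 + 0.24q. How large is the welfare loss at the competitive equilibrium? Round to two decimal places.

Market equilibrium (private): 10.18 + 2.92q = 170.73 - 2.48q → q_m = 29.7315.
Social marginal benefit = demand + MEB = 176.38 - 2.24q.
Set SMB = MC: 176.38 - 2.24q = 10.18 + 2.92q → q* = 32.2093.
The loss is the area between SMB and MC from q* to q_m; with linear curves that's a triangle of height MEB(q_m).
DWL = ½ × 2.4778 × 12.7856 = 15.8401.

DWL = €15.84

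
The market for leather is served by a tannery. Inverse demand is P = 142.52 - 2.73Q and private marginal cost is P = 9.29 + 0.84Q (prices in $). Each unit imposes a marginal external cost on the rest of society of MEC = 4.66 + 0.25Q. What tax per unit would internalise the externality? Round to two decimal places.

tax = $13.07 per unit

Social marginal cost = private MC + MEC = 13.95 + 1.09Q.
Set SMC = demand: 13.95 + 1.09Q = 142.52 - 2.73Q → Q* = 33.6571.
The Pigouvian tax equals MEC at Q*: 4.66 + 0.25×33.6571 = 13.0743.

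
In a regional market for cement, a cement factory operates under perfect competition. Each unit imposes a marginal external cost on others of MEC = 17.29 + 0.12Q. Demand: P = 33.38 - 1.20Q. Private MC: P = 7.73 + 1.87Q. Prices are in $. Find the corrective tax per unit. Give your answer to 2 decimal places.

tax = $17.60 per unit

Social marginal cost = private MC + MEC = 25.02 + 1.99Q.
Set SMC = demand: 25.02 + 1.99Q = 33.38 - 1.20Q → Q* = 2.6207.
The Pigouvian tax equals MEC at Q*: 17.29 + 0.12×2.6207 = 17.6045.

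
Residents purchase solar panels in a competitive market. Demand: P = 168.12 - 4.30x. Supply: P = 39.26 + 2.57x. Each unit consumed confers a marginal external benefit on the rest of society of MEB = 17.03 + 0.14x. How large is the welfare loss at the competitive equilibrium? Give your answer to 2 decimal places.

Market equilibrium (private): 39.26 + 2.57x = 168.12 - 4.30x → x_m = 18.7569.
Social marginal benefit = demand + MEB = 185.15 - 4.16x.
Set SMB = MC: 185.15 - 4.16x = 39.26 + 2.57x → x* = 21.6776.
The welfare-loss triangle has base |x_m − x*| and height MEB(x_m) (the vertical gap between SMB and MC is zero at x* and MEB at x_m).
DWL = ½ × 2.9207 × 19.6560 = 28.7046.

DWL = 28.70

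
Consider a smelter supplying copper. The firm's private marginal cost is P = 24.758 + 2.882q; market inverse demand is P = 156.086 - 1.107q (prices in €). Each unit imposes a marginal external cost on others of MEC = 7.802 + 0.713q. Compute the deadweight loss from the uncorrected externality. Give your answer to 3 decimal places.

Market equilibrium (private): 24.758 + 2.882q = 156.086 - 1.107q → q_m = 32.9225.
Social marginal cost = private MC + MEC = 32.560 + 3.595q.
Set SMC = demand: 32.560 + 3.595q = 156.086 - 1.107q → q* = 26.2709.
Height of the DWL triangle at q_m is SMC(q_m) − demand(q_m) = MEC(q_m) = 31.2758.
DWL = ½ × 6.6516 × 31.2758 = 104.0171.

DWL = €104.017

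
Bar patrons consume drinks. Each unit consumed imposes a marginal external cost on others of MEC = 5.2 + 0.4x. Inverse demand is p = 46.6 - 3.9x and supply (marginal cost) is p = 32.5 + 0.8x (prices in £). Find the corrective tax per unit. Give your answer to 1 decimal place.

tax = £5.9 per unit

Social marginal benefit = demand − MEC = 41.4 - 4.3x.
Set SMB = MC: 41.4 - 4.3x = 32.5 + 0.8x → x* = 1.7451.
The Pigouvian tax equals MEC at x*: 5.2 + 0.4×1.7451 = 5.8980.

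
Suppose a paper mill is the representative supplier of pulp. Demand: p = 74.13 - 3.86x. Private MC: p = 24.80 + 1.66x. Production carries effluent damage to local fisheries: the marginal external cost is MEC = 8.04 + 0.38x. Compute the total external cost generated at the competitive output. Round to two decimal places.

Market equilibrium (private): 24.80 + 1.66x = 74.13 - 3.86x → x_m = 8.9366.
Total external cost = ∫₀^{x_m} (8.04 + 0.38x) dx = 8.04×8.9366 + ½×0.38×8.9366² = 87.0242.

87.02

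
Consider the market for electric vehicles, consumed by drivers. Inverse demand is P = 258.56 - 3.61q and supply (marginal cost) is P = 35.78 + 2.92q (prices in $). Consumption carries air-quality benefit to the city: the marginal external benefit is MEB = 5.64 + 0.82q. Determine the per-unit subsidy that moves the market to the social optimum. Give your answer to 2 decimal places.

subsidy = $38.44 per unit

Social marginal benefit = demand + MEB = 264.20 - 2.79q.
Set SMB = MC: 264.20 - 2.79q = 35.78 + 2.92q → q* = 40.0035.
The Pigouvian subsidy equals MEB at q*: 5.64 + 0.82×40.0035 = 38.4429.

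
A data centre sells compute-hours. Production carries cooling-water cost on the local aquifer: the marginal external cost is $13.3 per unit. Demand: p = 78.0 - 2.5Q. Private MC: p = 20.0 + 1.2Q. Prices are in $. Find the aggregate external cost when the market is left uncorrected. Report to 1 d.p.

Market equilibrium (private): 20.0 + 1.2Q = 78.0 - 2.5Q → Q_m = 15.6757.
Total external cost = MEC × Q_m = 13.3 × 15.6757 = 208.4868.

$208.5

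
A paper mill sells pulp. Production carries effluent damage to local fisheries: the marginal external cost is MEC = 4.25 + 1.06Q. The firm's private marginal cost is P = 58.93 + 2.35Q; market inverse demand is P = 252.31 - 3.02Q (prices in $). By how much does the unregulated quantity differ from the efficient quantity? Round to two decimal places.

Market equilibrium (private): 58.93 + 2.35Q = 252.31 - 3.02Q → Q_m = 36.0112.
Social marginal cost = private MC + MEC = 63.18 + 3.41Q.
Set SMC = demand: 63.18 + 3.41Q = 252.31 - 3.02Q → Q* = 29.4137.
Gap = |36.0112 − 29.4137| = 6.5975.

6.60 units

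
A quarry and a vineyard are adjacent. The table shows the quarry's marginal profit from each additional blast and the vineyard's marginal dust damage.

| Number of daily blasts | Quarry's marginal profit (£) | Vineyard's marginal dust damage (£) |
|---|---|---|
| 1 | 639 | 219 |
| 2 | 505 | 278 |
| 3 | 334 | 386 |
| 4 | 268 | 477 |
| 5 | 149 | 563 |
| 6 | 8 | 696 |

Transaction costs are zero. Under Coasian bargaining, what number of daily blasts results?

Bargaining reaches the level where marginal profit last exceeds marginal dust damage.
That holds through level 2 (505 ≥ 278) but not at 3 (334 < 386).

2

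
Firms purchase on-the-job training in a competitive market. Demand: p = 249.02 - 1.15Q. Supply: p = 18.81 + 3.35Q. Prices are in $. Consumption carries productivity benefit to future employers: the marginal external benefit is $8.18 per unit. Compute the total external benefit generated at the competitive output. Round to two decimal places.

$418.47

Market equilibrium (private): 18.81 + 3.35Q = 249.02 - 1.15Q → Q_m = 51.1578.
Total external benefit = MEB × Q_m = 8.18 × 51.1578 = 418.4708.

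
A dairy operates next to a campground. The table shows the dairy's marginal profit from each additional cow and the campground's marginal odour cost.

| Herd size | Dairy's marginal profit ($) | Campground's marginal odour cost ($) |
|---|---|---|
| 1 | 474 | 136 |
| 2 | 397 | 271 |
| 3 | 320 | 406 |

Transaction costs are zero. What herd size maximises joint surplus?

Bargaining reaches the level where marginal profit last exceeds marginal odour cost.
That holds through level 2 (397 ≥ 271) but not at 3 (320 < 406).

2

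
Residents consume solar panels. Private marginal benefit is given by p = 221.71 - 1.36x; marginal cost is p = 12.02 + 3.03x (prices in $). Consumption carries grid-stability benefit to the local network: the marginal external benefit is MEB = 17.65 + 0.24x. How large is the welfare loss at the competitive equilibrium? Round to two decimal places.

DWL = $102.12

Market equilibrium (private): 12.02 + 3.03x = 221.71 - 1.36x → x_m = 47.7654.
Social marginal benefit = demand + MEB = 239.36 - 1.12x.
Set SMB = MC: 239.36 - 1.12x = 12.02 + 3.03x → x* = 54.7807.
Height of the DWL triangle at x_m is SMB(x_m) − MC(x_m) = MEB(x_m) = 29.1137.
DWL = ½ × 7.0153 × 29.1137 = 102.1207.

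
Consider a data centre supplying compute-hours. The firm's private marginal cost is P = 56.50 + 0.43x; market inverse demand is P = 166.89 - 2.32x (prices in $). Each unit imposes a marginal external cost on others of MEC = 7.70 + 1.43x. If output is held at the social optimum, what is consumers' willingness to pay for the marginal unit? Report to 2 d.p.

P = $109.89

Social marginal cost = private MC + MEC = 64.20 + 1.86x.
Set SMC = demand: 64.20 + 1.86x = 166.89 - 2.32x → x* = 24.5670.
Consumer price on the demand curve at x*: 166.89 − 2.32×24.5670 = 109.8946.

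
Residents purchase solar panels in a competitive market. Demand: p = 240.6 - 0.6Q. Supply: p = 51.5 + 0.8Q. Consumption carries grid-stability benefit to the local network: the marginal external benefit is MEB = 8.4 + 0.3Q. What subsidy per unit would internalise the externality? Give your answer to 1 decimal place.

subsidy = 62.3 per unit

Social marginal benefit = demand + MEB = 249.0 - 0.3Q.
Set SMB = MC: 249.0 - 0.3Q = 51.5 + 0.8Q → Q* = 179.5455.
The Pigouvian subsidy equals MEB at Q*: 8.4 + 0.3×179.5455 = 62.2637.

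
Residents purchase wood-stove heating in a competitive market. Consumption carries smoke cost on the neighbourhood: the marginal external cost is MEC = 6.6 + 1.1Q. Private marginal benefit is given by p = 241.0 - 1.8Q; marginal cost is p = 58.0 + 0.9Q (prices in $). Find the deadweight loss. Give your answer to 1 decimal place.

Market equilibrium (private): 58.0 + 0.9Q = 241.0 - 1.8Q → Q_m = 67.7778.
Social marginal benefit = demand − MEC = 234.4 - 2.9Q.
Set SMB = MC: 234.4 - 2.9Q = 58.0 + 0.9Q → Q* = 46.4211.
The welfare-loss triangle has base |Q_m − Q*| and height MEC(Q_m) (the vertical gap between SMB and MC is zero at Q* and MEC at Q_m).
DWL = ½ × 21.3567 × 81.1556 = 866.6079.

DWL = $866.6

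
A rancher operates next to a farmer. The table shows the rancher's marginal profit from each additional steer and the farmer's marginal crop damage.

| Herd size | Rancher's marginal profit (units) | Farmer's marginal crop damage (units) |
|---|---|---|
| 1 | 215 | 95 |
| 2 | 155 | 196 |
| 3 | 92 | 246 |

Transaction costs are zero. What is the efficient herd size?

1

Bargaining reaches the level where marginal profit last exceeds marginal crop damage.
That holds through level 1 (215 ≥ 95) but not at 2 (155 < 196).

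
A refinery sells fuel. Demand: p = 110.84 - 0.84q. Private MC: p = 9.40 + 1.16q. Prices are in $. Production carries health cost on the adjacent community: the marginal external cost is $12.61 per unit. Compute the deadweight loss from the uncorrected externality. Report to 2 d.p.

Market equilibrium (private): 9.40 + 1.16q = 110.84 - 0.84q → q_m = 50.7200.
Social marginal cost = private MC + MEC = 22.01 + 1.16q.
Set SMC = demand: 22.01 + 1.16q = 110.84 - 0.84q → q* = 44.4150.
Height of the DWL triangle at q_m is SMC(q_m) − demand(q_m) = MEC(q_m) = 12.6100.
DWL = ½ × 6.3050 × 12.6100 = 39.7530.

DWL = $39.75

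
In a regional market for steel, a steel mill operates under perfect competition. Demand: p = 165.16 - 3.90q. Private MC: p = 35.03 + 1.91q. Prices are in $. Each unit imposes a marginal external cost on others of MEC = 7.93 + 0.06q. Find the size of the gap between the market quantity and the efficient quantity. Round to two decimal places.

Market equilibrium (private): 35.03 + 1.91q = 165.16 - 3.90q → q_m = 22.3976.
Social marginal cost = private MC + MEC = 42.96 + 1.97q.
Set SMC = demand: 42.96 + 1.97q = 165.16 - 3.90q → q* = 20.8177.
Gap = |22.3976 − 20.8177| = 1.5799.

1.58 units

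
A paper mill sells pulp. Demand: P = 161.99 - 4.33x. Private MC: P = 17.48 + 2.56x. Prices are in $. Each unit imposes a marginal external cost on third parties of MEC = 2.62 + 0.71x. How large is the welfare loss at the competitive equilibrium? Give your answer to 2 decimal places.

DWL = $20.17

Market equilibrium (private): 17.48 + 2.56x = 161.99 - 4.33x → x_m = 20.9739.
Social marginal cost = private MC + MEC = 20.10 + 3.27x.
Set SMC = demand: 20.10 + 3.27x = 161.99 - 4.33x → x* = 18.6697.
Between x* and x_m the wedge SMC − demand runs linearly from 0 to MEC(x_m), so the loss is a triangle.
DWL = ½ × 2.3042 × 17.5115 = 20.1750.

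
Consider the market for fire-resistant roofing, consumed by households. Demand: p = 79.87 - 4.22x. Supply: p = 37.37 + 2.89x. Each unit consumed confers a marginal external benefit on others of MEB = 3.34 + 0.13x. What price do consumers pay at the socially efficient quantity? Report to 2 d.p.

P = 52.16

Social marginal benefit = demand + MEB = 83.21 - 4.09x.
Set SMB = MC: 83.21 - 4.09x = 37.37 + 2.89x → x* = 6.5673.
Consumer price on the demand curve at x*: 79.87 − 4.22×6.5673 = 52.1560.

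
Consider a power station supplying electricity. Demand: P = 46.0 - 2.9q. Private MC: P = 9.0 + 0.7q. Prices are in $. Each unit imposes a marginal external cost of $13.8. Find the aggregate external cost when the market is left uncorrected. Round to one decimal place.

$141.8

Market equilibrium (private): 9.0 + 0.7q = 46.0 - 2.9q → q_m = 10.2778.
Total external cost = MEC × q_m = 13.8 × 10.2778 = 141.8336.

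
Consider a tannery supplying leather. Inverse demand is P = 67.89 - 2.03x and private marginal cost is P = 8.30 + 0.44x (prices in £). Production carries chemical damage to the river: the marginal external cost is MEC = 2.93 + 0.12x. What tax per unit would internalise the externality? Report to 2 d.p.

Social marginal cost = private MC + MEC = 11.23 + 0.56x.
Set SMC = demand: 11.23 + 0.56x = 67.89 - 2.03x → x* = 21.8764.
The Pigouvian tax equals MEC at x*: 2.93 + 0.12×21.8764 = 5.5552.

tax = £5.56 per unit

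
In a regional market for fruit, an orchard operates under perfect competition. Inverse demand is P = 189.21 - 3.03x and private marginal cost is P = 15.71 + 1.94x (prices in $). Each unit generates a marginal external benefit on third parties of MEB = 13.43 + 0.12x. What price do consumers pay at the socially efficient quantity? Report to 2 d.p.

Social marginal cost = private MC − MEB = 2.28 + 1.82x.
Set SMC = demand: 2.28 + 1.82x = 189.21 - 3.03x → x* = 38.5423.
Consumer price on the demand curve at x*: 189.21 − 3.03×38.5423 = 72.4268.

P = $72.43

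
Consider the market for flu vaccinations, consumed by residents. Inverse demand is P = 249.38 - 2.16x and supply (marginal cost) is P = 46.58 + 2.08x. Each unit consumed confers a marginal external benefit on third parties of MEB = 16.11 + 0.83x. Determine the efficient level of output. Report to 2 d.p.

x* = 64.20

Social marginal benefit = demand + MEB = 265.49 - 1.33x.
Set SMB = MC: 265.49 - 1.33x = 46.58 + 2.08x → x* = 64.1965.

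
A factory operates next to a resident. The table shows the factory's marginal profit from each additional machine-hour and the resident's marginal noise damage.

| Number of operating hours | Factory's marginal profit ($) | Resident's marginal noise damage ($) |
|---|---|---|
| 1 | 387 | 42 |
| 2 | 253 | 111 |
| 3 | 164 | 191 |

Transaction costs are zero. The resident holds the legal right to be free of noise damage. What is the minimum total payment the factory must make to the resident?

Efficient level: marginal profit ≥ marginal noise damage through level 2, so k* = 2.
With the resident holding the right, the factory must at least compensate total damage at k*: 42 + 111 = 153.

$153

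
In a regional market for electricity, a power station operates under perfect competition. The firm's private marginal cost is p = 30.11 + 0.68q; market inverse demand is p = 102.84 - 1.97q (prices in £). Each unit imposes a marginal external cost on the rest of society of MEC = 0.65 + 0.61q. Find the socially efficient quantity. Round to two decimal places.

q* = 22.11

Social marginal cost = private MC + MEC = 30.76 + 1.29q.
Set SMC = demand: 30.76 + 1.29q = 102.84 - 1.97q → q* = 22.1104.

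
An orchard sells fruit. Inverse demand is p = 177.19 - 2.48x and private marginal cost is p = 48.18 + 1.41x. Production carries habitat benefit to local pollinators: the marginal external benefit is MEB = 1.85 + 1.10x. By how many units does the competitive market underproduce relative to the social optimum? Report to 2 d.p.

13.74 units

Market equilibrium (private): 48.18 + 1.41x = 177.19 - 2.48x → x_m = 33.1645.
Social marginal cost = private MC − MEB = 46.33 + 0.31x.
Set SMC = demand: 46.33 + 0.31x = 177.19 - 2.48x → x* = 46.9032.
Gap = |33.1645 − 46.9032| = 13.7387.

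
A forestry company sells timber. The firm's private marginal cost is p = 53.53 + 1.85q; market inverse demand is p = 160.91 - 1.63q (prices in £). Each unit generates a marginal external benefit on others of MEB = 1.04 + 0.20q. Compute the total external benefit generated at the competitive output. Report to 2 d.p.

£127.30

Market equilibrium (private): 53.53 + 1.85q = 160.91 - 1.63q → q_m = 30.8563.
Total external benefit = ∫₀^{q_m} (1.04 + 0.20q) dq = 1.04×30.8563 + ½×0.20×30.8563² = 127.3017.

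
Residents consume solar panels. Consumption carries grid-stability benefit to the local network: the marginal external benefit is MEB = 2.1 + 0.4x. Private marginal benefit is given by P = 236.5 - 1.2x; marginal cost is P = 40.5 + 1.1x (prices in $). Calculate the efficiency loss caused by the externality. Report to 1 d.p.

DWL = $344.6

Market equilibrium (private): 40.5 + 1.1x = 236.5 - 1.2x → x_m = 85.2174.
Social marginal benefit = demand + MEB = 238.6 - 0.8x.
Set SMB = MC: 238.6 - 0.8x = 40.5 + 1.1x → x* = 104.2632.
Between x* and x_m the wedge SMB − MC runs linearly from 0 to MEB(x_m), so the loss is a triangle.
DWL = ½ × 19.0458 × 36.1870 = 344.6052.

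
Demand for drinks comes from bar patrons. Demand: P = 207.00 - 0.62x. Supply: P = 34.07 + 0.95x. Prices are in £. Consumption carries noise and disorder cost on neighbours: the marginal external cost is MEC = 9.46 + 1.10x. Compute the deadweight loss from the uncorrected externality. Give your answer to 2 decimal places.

DWL = £3195.11

Market equilibrium (private): 34.07 + 0.95x = 207.00 - 0.62x → x_m = 110.1465.
Social marginal benefit = demand − MEC = 197.54 - 1.72x.
Set SMB = MC: 197.54 - 1.72x = 34.07 + 0.95x → x* = 61.2247.
Between x* and x_m the wedge MC − SMB runs linearly from 0 to MEC(x_m), so the loss is a triangle.
DWL = ½ × 48.9218 × 130.6211 = 3195.1097.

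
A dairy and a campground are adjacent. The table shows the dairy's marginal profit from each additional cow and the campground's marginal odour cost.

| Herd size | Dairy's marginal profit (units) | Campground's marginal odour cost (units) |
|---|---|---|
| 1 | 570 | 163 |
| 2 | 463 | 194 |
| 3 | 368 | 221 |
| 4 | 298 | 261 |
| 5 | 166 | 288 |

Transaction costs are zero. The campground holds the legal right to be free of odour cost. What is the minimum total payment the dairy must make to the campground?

Efficient level: marginal profit ≥ marginal odour cost through level 4, so k* = 4.
With the campground holding the right, the dairy must at least compensate total damage at k*: 163 + 194 + 221 + 261 = 839.

839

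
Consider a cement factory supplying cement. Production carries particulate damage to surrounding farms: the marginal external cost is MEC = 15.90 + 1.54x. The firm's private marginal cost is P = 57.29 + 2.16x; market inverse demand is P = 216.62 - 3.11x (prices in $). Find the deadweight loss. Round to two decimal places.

Market equilibrium (private): 57.29 + 2.16x = 216.62 - 3.11x → x_m = 30.2334.
Social marginal cost = private MC + MEC = 73.19 + 3.70x.
Set SMC = demand: 73.19 + 3.70x = 216.62 - 3.11x → x* = 21.0617.
Height of the DWL triangle at x_m is SMC(x_m) − demand(x_m) = MEC(x_m) = 62.4594.
DWL = ½ × 9.1717 × 62.4594 = 286.4294.

DWL = $286.43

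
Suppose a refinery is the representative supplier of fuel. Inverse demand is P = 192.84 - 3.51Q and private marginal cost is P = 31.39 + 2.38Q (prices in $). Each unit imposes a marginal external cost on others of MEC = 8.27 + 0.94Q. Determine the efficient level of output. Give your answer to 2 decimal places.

Q* = 22.43

Social marginal cost = private MC + MEC = 39.66 + 3.32Q.
Set SMC = demand: 39.66 + 3.32Q = 192.84 - 3.51Q → Q* = 22.4275.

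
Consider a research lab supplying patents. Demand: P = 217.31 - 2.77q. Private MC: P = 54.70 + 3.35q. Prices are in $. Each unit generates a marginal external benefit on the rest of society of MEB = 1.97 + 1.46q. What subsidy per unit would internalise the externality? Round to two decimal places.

Social marginal cost = private MC − MEB = 52.73 + 1.89q.
Set SMC = demand: 52.73 + 1.89q = 217.31 - 2.77q → q* = 35.3176.
The Pigouvian subsidy equals MEB at q*: 1.97 + 1.46×35.3176 = 53.5337.

subsidy = $53.53 per unit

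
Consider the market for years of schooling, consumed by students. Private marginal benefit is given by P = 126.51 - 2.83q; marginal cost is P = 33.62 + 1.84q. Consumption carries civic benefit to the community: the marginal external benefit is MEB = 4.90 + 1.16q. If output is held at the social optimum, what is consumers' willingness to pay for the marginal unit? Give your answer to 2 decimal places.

P = 47.67

Social marginal benefit = demand + MEB = 131.41 - 1.67q.
Set SMB = MC: 131.41 - 1.67q = 33.62 + 1.84q → q* = 27.8604.
Consumer price on the demand curve at q*: 126.51 − 2.83×27.8604 = 47.6651.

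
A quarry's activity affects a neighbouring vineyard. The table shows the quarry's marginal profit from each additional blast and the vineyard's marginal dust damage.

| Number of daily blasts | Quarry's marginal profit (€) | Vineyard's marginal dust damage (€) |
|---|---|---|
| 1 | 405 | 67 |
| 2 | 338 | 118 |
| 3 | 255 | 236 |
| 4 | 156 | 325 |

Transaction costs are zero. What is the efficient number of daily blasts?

3

Bargaining reaches the level where marginal profit last exceeds marginal dust damage.
That holds through level 3 (255 ≥ 236) but not at 4 (156 < 325).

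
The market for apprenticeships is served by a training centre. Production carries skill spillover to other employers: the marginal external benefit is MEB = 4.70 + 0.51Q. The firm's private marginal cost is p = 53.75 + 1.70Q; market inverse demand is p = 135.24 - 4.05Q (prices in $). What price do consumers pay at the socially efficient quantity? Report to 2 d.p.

Social marginal cost = private MC − MEB = 49.05 + 1.19Q.
Set SMC = demand: 49.05 + 1.19Q = 135.24 - 4.05Q → Q* = 16.4485.
Consumer price on the demand curve at Q*: 135.24 − 4.05×16.4485 = 68.6236.

P = $68.62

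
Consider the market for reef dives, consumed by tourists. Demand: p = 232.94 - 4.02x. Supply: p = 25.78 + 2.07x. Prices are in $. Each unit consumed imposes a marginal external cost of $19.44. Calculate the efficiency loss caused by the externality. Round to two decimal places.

DWL = $31.03

Market equilibrium (private): 25.78 + 2.07x = 232.94 - 4.02x → x_m = 34.0164.
Social marginal benefit = demand − MEC = 213.50 - 4.02x.
Set SMB = MC: 213.50 - 4.02x = 25.78 + 2.07x → x* = 30.8243.
The welfare-loss triangle has base |x_m − x*| and height MEC(x_m) (the vertical gap between SMB and MC is zero at x* and MEC at x_m).
DWL = ½ × 3.1921 × 19.4400 = 31.0272.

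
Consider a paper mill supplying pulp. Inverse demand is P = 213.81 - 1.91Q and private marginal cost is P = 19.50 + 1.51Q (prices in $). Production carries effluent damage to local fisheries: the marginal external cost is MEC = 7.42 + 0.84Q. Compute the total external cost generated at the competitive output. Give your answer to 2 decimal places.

$1777.35

Market equilibrium (private): 19.50 + 1.51Q = 213.81 - 1.91Q → Q_m = 56.8158.
Total external cost = ∫₀^{Q_m} (7.42 + 0.84Q) dQ = 7.42×56.8158 + ½×0.84×56.8158² = 1777.3480.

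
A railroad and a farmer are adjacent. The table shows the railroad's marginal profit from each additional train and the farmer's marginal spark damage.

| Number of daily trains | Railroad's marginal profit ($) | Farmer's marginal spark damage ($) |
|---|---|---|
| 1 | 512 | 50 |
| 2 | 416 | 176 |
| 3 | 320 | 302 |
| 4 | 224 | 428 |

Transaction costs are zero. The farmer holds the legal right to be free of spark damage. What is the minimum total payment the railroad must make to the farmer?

Efficient level: marginal profit ≥ marginal spark damage through level 3, so k* = 3.
With the farmer holding the right, the railroad must at least compensate total damage at k*: 50 + 176 + 302 = 528.

$528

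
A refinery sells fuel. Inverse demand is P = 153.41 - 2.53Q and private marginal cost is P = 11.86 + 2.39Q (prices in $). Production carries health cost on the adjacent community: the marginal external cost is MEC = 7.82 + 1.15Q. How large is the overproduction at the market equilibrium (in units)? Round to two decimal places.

6.74 units

Market equilibrium (private): 11.86 + 2.39Q = 153.41 - 2.53Q → Q_m = 28.7703.
Social marginal cost = private MC + MEC = 19.68 + 3.54Q.
Set SMC = demand: 19.68 + 3.54Q = 153.41 - 2.53Q → Q* = 22.0313.
Gap = |28.7703 − 22.0313| = 6.7390.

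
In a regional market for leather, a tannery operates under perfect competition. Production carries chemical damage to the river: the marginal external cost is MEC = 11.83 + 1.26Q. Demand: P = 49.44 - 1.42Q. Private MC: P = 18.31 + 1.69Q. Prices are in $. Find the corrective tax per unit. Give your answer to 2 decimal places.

Social marginal cost = private MC + MEC = 30.14 + 2.95Q.
Set SMC = demand: 30.14 + 2.95Q = 49.44 - 1.42Q → Q* = 4.4165.
The Pigouvian tax equals MEC at Q*: 11.83 + 1.26×4.4165 = 17.3948.

tax = $17.39 per unit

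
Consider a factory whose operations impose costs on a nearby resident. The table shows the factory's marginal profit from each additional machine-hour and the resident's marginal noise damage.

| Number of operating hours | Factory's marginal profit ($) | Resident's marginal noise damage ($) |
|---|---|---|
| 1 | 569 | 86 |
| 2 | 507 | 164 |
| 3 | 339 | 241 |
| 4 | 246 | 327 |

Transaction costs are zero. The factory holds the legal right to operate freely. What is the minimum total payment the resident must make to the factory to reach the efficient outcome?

Left alone the factory would choose level 4 (marginal profit stays positive).
Efficient level: k* = 3 (marginal profit ≥ marginal noise damage through 3).
The resident must at least cover the factory's forgone profit from cutting 4→3: 246 = 246.

$246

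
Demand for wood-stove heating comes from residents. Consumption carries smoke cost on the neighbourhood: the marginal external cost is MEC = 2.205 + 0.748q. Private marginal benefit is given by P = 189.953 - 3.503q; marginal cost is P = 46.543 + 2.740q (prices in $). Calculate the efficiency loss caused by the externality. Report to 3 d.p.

Market equilibrium (private): 46.543 + 2.740q = 189.953 - 3.503q → q_m = 22.9713.
Social marginal benefit = demand − MEC = 187.748 - 4.251q.
Set SMB = MC: 187.748 - 4.251q = 46.543 + 2.740q → q* = 20.1981.
Between q* and q_m the wedge MC − SMB runs linearly from 0 to MEC(q_m), so the loss is a triangle.
DWL = ½ × 2.7732 × 19.3876 = 26.8828.

DWL = $26.883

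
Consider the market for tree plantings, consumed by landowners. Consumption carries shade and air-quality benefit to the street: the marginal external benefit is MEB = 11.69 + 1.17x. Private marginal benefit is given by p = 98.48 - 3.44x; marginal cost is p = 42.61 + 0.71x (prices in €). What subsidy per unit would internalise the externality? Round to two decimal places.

Social marginal benefit = demand + MEB = 110.17 - 2.27x.
Set SMB = MC: 110.17 - 2.27x = 42.61 + 0.71x → x* = 22.6711.
The Pigouvian subsidy equals MEB at x*: 11.69 + 1.17×22.6711 = 38.2152.

subsidy = €38.22 per unit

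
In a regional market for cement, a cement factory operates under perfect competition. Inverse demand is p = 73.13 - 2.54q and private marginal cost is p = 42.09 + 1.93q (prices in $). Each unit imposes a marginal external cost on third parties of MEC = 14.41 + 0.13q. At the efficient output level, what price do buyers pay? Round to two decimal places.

P = $63.95

Social marginal cost = private MC + MEC = 56.50 + 2.06q.
Set SMC = demand: 56.50 + 2.06q = 73.13 - 2.54q → q* = 3.6152.
Consumer price on the demand curve at q*: 73.13 − 2.54×3.6152 = 63.9474.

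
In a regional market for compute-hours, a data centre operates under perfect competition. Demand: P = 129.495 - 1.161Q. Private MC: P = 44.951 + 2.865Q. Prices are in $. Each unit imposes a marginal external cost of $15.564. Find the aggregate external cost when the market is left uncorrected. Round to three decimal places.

$326.836

Market equilibrium (private): 44.951 + 2.865Q = 129.495 - 1.161Q → Q_m = 20.9995.
Total external cost = MEC × Q_m = 15.564 × 20.9995 = 326.8362.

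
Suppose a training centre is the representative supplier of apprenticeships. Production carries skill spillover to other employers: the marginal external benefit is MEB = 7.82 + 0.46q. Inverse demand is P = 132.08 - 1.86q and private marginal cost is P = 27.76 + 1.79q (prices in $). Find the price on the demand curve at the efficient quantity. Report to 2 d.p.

P = $66.69

Social marginal cost = private MC − MEB = 19.94 + 1.33q.
Set SMC = demand: 19.94 + 1.33q = 132.08 - 1.86q → q* = 35.1536.
Consumer price on the demand curve at q*: 132.08 − 1.86×35.1536 = 66.6943.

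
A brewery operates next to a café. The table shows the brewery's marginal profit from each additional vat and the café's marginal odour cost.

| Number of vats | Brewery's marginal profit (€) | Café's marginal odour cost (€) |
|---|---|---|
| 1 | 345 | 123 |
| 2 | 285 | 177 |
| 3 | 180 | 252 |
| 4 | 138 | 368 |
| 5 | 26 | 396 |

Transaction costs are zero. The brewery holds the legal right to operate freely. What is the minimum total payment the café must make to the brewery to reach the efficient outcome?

€344

Left alone the brewery would choose level 5 (marginal profit stays positive).
Efficient level: k* = 2 (marginal profit ≥ marginal odour cost through 2).
The café must at least cover the brewery's forgone profit from cutting 5→2: 180 + 138 + 26 = 344.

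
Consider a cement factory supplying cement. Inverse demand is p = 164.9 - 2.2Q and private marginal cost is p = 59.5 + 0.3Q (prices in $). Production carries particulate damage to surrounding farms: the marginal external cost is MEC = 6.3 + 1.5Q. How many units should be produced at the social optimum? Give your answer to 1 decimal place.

Social marginal cost = private MC + MEC = 65.8 + 1.8Q.
Set SMC = demand: 65.8 + 1.8Q = 164.9 - 2.2Q → Q* = 24.7750.

Q* = 24.8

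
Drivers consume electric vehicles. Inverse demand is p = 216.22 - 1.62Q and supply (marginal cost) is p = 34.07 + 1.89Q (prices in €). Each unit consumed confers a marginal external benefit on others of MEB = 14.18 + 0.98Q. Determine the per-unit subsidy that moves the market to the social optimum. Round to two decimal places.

Social marginal benefit = demand + MEB = 230.40 - 0.64Q.
Set SMB = MC: 230.40 - 0.64Q = 34.07 + 1.89Q → Q* = 77.6008.
The Pigouvian subsidy equals MEB at Q*: 14.18 + 0.98×77.6008 = 90.2288.

subsidy = €90.23 per unit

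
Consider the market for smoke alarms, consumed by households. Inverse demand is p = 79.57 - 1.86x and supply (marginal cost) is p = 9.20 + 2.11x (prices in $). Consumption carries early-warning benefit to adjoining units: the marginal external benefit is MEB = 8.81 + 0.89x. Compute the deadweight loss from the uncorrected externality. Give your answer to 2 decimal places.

Market equilibrium (private): 9.20 + 2.11x = 79.57 - 1.86x → x_m = 17.7254.
Social marginal benefit = demand + MEB = 88.38 - 0.97x.
Set SMB = MC: 88.38 - 0.97x = 9.20 + 2.11x → x* = 25.7078.
The loss is the area between SMB and MC from x* to x_m; with linear curves that's a triangle of height MEB(x_m).
DWL = ½ × 7.9824 × 24.5856 = 98.1260.

DWL = $98.13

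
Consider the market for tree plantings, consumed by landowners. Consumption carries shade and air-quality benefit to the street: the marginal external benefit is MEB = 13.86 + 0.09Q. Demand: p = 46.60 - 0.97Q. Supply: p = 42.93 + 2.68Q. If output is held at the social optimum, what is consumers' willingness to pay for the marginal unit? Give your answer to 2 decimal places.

Social marginal benefit = demand + MEB = 60.46 - 0.88Q.
Set SMB = MC: 60.46 - 0.88Q = 42.93 + 2.68Q → Q* = 4.9242.
Consumer price on the demand curve at Q*: 46.60 − 0.97×4.9242 = 41.8235.

P = 41.82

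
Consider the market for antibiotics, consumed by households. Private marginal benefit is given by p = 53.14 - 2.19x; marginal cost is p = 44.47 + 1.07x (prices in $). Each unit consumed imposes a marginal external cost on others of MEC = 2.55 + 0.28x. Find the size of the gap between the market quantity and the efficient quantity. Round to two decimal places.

Market equilibrium (private): 44.47 + 1.07x = 53.14 - 2.19x → x_m = 2.6595.
Social marginal benefit = demand − MEC = 50.59 - 2.47x.
Set SMB = MC: 50.59 - 2.47x = 44.47 + 1.07x → x* = 1.7288.
Gap = |2.6595 − 1.7288| = 0.9307.

0.93 units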